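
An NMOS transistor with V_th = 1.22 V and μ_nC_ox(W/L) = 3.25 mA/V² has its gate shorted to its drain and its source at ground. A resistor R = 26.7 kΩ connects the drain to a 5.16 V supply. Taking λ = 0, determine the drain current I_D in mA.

With gate tied to drain, V_GS = V_DS ≥ V_GS − V_th, so the device is in saturation.
KCL at the drain: ½ k_n (V_GS − V_th)² = (V_DD − V_GS)/R.
Let x = V_GS − 1.22. Then 43.4 x² + x − 3.94 = 0, giving x = 0.29 V (positive root), so V_GS = 1.51 V.
I_D = (V_DD − V_GS)/R = (5.16 − 1.51) / 26.7 = 0.137 mA.

I_D = 0.137 mA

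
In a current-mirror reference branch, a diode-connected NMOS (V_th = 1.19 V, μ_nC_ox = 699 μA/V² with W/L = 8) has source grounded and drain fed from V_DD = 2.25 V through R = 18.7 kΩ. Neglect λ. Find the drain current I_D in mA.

With gate tied to drain, V_GS = V_DS ≥ V_GS − V_th, so the device is in saturation.
k_n = μ_nC_ox · (W/L) = 5.592 mA/V².
KCL at the drain: ½ k_n (V_GS − V_th)² = (V_DD − V_GS)/R.
Let x = V_GS − 1.19. Then 52.3 x² + x − 1.06 = 0, giving x = 0.133 V (positive root), so V_GS = 1.32 V.
I_D = (V_DD − V_GS)/R = (2.25 − 1.32) / 18.7 = 0.0496 mA.

I_D = 0.0496 mA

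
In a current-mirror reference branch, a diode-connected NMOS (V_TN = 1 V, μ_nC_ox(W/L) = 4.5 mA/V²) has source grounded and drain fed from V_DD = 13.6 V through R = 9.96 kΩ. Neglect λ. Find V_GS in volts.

With gate tied to drain, V_GS = V_DS ≥ V_GS − V_TN, so the device is in saturation.
KCL at the drain: ½ k_n (V_GS − V_TN)² = (V_DD − V_GS)/R.
Let x = V_GS − 1. Then 22.4 x² + x − 12.6 = 0, giving x = 0.728 V (positive root), so V_GS = 1.73 V.
I_D = (V_DD − V_GS)/R = (13.6 − 1.73) / 9.96 = 1.19 mA.

V_GS = 1.73 V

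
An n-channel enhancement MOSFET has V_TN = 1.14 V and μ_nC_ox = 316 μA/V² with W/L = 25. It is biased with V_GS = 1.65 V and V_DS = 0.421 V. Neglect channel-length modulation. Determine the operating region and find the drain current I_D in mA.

Triode; I_D = 0.996 mA

k_n = μ_nC_ox · (W/L) = 7.9 mA/V².
V_ov = V_GS − V_TN = 1.65 − 1.14 = 0.51 V.
Since V_DS = 0.421 V < V_ov = 0.51 V, the device is in the triode region.
I_D = k_n [V_ov · V_DS − ½ V_DS²] = 7.9 × [0.51 × 0.421 − 0.5 × 0.421²] = 0.996 mA.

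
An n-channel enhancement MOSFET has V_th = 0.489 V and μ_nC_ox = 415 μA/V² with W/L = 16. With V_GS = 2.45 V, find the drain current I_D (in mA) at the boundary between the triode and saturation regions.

I_D = 12.8 mA

At the boundary V_DS = V_ov = V_GS − V_th = 2.45 − 0.489 = 1.96 V.
k_n = μ_nC_ox · (W/L) = 6.64 mA/V².
I_D = ½ k_n V_ov² = 0.5 × 6.64 × 1.96² = 12.8 mA.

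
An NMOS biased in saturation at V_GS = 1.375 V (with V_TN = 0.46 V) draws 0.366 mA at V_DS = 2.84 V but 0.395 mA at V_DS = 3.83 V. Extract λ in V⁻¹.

With V_GS fixed, I_D ∝ (1 + λ V_DS) in saturation, so I_D2/I_D1 = (1 + λ V_DS2)/(1 + λ V_DS1).
0.395/0.366 = 1.079 = (1 + 3.83 λ)/(1 + 2.84 λ).
Solving: λ (I_D1 V_DS2 − I_D2 V_DS1) = I_D2 − I_D1, so λ = (0.395 − 0.366) / (0.366 × 3.83 − 0.395 × 2.84) = 0.029 / 0.28 = 0.104 V⁻¹.

λ = 0.104 V⁻¹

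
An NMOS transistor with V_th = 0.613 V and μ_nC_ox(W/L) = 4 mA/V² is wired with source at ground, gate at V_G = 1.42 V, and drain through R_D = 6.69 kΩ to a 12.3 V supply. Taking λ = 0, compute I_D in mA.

I_D = 1.30 mA

V_GS = V_G = 1.42 V, so V_ov = 1.42 − 0.613 = 0.807 V.
Assume saturation: I_D = ½ k_n V_ov² = 0.5 × 4 × 0.807² = 1.3 mA, giving V_DS = V_DD − I_D R_D = 12.3 − 1.3 × 6.69 = 3.59 V.
V_DS = 3.59 V ≥ V_ov = 0.807 V, confirming saturation.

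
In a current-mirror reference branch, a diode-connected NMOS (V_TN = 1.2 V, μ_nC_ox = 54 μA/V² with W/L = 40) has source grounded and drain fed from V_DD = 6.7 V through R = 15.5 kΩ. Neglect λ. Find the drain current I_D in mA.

With gate tied to drain, V_GS = V_DS ≥ V_GS − V_TN, so the device is in saturation.
k_n = μ_nC_ox · (W/L) = 2.16 mA/V².
KCL at the drain: ½ k_n (V_GS − V_TN)² = (V_DD − V_GS)/R.
Let x = V_GS − 1.2. Then 16.7 x² + x − 5.5 = 0, giving x = 0.544 V (positive root), so V_GS = 1.74 V.
I_D = (V_DD − V_GS)/R = (6.7 − 1.74) / 15.5 = 0.32 mA.

I_D = 0.320 mA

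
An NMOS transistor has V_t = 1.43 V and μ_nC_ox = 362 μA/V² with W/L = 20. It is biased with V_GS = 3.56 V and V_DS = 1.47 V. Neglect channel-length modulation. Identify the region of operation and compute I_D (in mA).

Triode; I_D = 14.8 mA

k_n = μ_nC_ox · (W/L) = 7.24 mA/V².
V_ov = V_GS − V_t = 3.56 − 1.43 = 2.13 V.
Since V_DS = 1.47 V < V_ov = 2.13 V, the device is in the triode region.
I_D = k_n [V_ov · V_DS − ½ V_DS²] = 7.24 × [2.13 × 1.47 − 0.5 × 1.47²] = 14.8 mA.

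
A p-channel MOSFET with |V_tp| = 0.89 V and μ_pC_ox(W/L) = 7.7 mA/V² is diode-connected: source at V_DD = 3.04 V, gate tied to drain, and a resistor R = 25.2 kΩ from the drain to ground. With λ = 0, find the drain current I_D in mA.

I_D = 0.0796 mA

With gate tied to drain, V_SG = V_SD ≥ V_SG − |V_tp|, so the device is in saturation.
KCL at the drain: ½ k_p (V_SG − |V_tp|)² = (V_DD − V_SG)/R.
Let x = V_SG − 0.89. Then 97 x² + x − 2.15 = 0, giving x = 0.144 V (positive root), so V_SG = 1.03 V.
I_D = (V_DD − V_SG)/R = (3.04 − 1.03) / 25.2 = 0.0796 mA.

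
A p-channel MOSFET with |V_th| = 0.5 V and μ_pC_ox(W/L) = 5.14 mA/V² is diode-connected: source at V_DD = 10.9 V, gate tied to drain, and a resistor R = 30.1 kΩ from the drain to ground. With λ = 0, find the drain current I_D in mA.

With gate tied to drain, V_SG = V_SD ≥ V_SG − |V_th|, so the device is in saturation.
KCL at the drain: ½ k_p (V_SG − |V_th|)² = (V_DD − V_SG)/R.
Let x = V_SG − 0.5. Then 77.4 x² + x − 10.4 = 0, giving x = 0.36 V (positive root), so V_SG = 0.86 V.
I_D = (V_DD − V_SG)/R = (10.9 − 0.86) / 30.1 = 0.334 mA.

I_D = 0.334 mA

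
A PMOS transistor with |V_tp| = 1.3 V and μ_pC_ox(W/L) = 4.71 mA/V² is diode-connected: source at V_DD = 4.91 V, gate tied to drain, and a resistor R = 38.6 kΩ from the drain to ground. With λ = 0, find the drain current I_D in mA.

With gate tied to drain, V_SG = V_SD ≥ V_SG − |V_tp|, so the device is in saturation.
KCL at the drain: ½ k_p (V_SG − |V_tp|)² = (V_DD − V_SG)/R.
Let x = V_SG − 1.3. Then 90.9 x² + x − 3.61 = 0, giving x = 0.194 V (positive root), so V_SG = 1.49 V.
I_D = (V_DD − V_SG)/R = (4.91 − 1.49) / 38.6 = 0.0885 mA.

I_D = 0.0885 mA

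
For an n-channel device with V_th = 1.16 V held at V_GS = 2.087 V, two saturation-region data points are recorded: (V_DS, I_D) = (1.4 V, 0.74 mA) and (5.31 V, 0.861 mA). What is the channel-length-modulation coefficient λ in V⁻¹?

λ = 0.0444 V⁻¹

With V_GS fixed, I_D ∝ (1 + λ V_DS) in saturation, so I_D2/I_D1 = (1 + λ V_DS2)/(1 + λ V_DS1).
0.861/0.74 = 1.164 = (1 + 5.31 λ)/(1 + 1.4 λ).
Solving: λ (I_D1 V_DS2 − I_D2 V_DS1) = I_D2 − I_D1, so λ = (0.861 − 0.74) / (0.74 × 5.31 − 0.861 × 1.4) = 0.121 / 2.72 = 0.0444 V⁻¹.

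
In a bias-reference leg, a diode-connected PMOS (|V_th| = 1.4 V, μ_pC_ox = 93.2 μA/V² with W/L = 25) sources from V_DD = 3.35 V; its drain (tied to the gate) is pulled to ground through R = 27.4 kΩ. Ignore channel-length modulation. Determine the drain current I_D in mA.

I_D = 0.0627 mA

With gate tied to drain, V_SG = V_SD ≥ V_SG − |V_th|, so the device is in saturation.
k_p = μ_pC_ox · (W/L) = 2.33 mA/V².
KCL at the drain: ½ k_p (V_SG − |V_th|)² = (V_DD − V_SG)/R.
Let x = V_SG − 1.4. Then 31.9 x² + x − 1.95 = 0, giving x = 0.232 V (positive root), so V_SG = 1.63 V.
I_D = (V_DD − V_SG)/R = (3.35 − 1.63) / 27.4 = 0.0627 mA.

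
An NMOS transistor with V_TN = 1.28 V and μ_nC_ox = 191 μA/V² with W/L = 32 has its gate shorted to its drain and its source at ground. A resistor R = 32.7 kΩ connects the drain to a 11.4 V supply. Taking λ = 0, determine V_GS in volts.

V_GS = 1.59 V

With gate tied to drain, V_GS = V_DS ≥ V_GS − V_TN, so the device is in saturation.
k_n = μ_nC_ox · (W/L) = 6.112 mA/V².
KCL at the drain: ½ k_n (V_GS − V_TN)² = (V_DD − V_GS)/R.
Let x = V_GS − 1.28. Then 99.9 x² + x − 10.12 = 0, giving x = 0.313 V (positive root), so V_GS = 1.59 V.
I_D = (V_DD − V_GS)/R = (11.4 − 1.59) / 32.7 = 0.3 mA.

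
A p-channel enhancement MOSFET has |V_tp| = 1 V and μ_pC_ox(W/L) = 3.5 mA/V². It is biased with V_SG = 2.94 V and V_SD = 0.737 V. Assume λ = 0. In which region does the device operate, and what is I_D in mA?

Triode; I_D = 4.05 mA

V_ov = V_SG − |V_tp| = 2.94 − 1 = 1.94 V.
Since V_SD = 0.737 V < V_ov = 1.94 V, the device is in the triode region.
I_D = k_p [V_ov · V_SD − ½ V_SD²] = 3.5 × [1.94 × 0.737 − 0.5 × 0.737²] = 4.05 mA.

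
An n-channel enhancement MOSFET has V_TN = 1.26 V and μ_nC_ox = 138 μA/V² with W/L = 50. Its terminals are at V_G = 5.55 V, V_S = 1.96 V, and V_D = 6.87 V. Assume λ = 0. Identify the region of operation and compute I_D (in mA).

V_GS = V_G − V_S = 5.55 − 1.96 = 3.59 V; V_DS = V_D − V_S = 6.87 − 1.96 = 4.91 V.
k_n = μ_nC_ox · (W/L) = 6.9 mA/V².
V_ov = V_GS − V_TN = 3.59 − 1.26 = 2.33 V.
Since V_DS = 4.91 V ≥ V_ov = 2.33 V, the device is in saturation.
I_D = ½ k_n V_ov² = 0.5 × 6.9 × 2.33² = 18.7 mA.

Saturation; I_D = 18.7 mA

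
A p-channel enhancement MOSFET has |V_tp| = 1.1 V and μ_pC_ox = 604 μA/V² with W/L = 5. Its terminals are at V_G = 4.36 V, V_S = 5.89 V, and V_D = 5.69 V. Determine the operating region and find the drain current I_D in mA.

V_SG = V_S − V_G = 5.89 − 4.36 = 1.53 V; V_SD = V_S − V_D = 5.89 − 5.69 = 0.2 V.
k_p = μ_pC_ox · (W/L) = 3.02 mA/V².
V_ov = V_SG − |V_tp| = 1.53 − 1.1 = 0.43 V.
Since V_SD = 0.2 V < V_ov = 0.43 V, the device is in the triode region.
I_D = k_p [V_ov · V_SD − ½ V_SD²] = 3.02 × [0.43 × 0.2 − 0.5 × 0.2²] = 0.199 mA.

Triode; I_D = 0.199 mA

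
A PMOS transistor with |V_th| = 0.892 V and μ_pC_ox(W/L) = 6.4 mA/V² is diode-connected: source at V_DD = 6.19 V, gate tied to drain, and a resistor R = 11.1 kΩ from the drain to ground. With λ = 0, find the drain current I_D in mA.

With gate tied to drain, V_SG = V_SD ≥ V_SG − |V_th|, so the device is in saturation.
KCL at the drain: ½ k_p (V_SG − |V_th|)² = (V_DD − V_SG)/R.
Let x = V_SG − 0.892. Then 35.5 x² + x − 5.298 = 0, giving x = 0.372 V (positive root), so V_SG = 1.26 V.
I_D = (V_DD − V_SG)/R = (6.19 − 1.26) / 11.1 = 0.444 mA.

I_D = 0.444 mA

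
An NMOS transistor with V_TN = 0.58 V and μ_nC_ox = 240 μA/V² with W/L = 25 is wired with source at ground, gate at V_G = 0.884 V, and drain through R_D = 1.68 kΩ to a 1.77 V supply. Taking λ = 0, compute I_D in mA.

V_GS = V_G = 0.884 V, so V_ov = 0.884 − 0.58 = 0.304 V.
k_n = μ_nC_ox · (W/L) = 6 mA/V².
Assume saturation: I_D = ½ k_n V_ov² = 0.5 × 6 × 0.304² = 0.277 mA, giving V_DS = V_DD − I_D R_D = 1.77 − 0.277 × 1.68 = 1.3 V.
V_DS = 1.3 V ≥ V_ov = 0.304 V, confirming saturation.

I_D = 0.277 mA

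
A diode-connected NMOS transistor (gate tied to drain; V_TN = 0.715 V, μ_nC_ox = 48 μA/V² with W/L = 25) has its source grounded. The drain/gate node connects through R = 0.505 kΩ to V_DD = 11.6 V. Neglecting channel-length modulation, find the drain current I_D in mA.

With gate tied to drain, V_GS = V_DS ≥ V_GS − V_TN, so the device is in saturation.
k_n = μ_nC_ox · (W/L) = 1.2 mA/V².
KCL at the drain: ½ k_n (V_GS − V_TN)² = (V_DD − V_GS)/R.
Let x = V_GS − 0.715. Then 0.303 x² + x − 10.88 = 0, giving x = 4.57 V (positive root), so V_GS = 5.28 V.
I_D = (V_DD − V_GS)/R = (11.6 − 5.28) / 0.505 = 12.5 mA.

I_D = 12.5 mA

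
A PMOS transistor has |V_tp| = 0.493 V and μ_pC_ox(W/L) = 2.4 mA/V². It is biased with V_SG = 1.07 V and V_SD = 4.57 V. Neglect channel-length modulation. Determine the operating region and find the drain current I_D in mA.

V_ov = V_SG − |V_tp| = 1.07 − 0.493 = 0.577 V.
Since V_SD = 4.57 V ≥ V_ov = 0.577 V, the device is in saturation.
I_D = ½ k_p V_ov² = 0.5 × 2.4 × 0.577² = 0.4 mA.

Saturation; I_D = 0.400 mA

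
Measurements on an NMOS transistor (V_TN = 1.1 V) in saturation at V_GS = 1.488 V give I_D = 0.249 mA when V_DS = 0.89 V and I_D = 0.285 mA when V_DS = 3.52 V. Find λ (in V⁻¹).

λ = 0.0578 V⁻¹

With V_GS fixed, I_D ∝ (1 + λ V_DS) in saturation, so I_D2/I_D1 = (1 + λ V_DS2)/(1 + λ V_DS1).
0.285/0.249 = 1.145 = (1 + 3.52 λ)/(1 + 0.89 λ).
Solving: λ (I_D1 V_DS2 − I_D2 V_DS1) = I_D2 − I_D1, so λ = (0.285 − 0.249) / (0.249 × 3.52 − 0.285 × 0.89) = 0.036 / 0.623 = 0.0578 V⁻¹.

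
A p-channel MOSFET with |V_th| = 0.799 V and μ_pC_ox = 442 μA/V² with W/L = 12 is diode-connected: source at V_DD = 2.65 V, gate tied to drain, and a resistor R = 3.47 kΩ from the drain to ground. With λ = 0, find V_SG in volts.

V_SG = 1.20 V

With gate tied to drain, V_SG = V_SD ≥ V_SG − |V_th|, so the device is in saturation.
k_p = μ_pC_ox · (W/L) = 5.304 mA/V².
KCL at the drain: ½ k_p (V_SG − |V_th|)² = (V_DD − V_SG)/R.
Let x = V_SG − 0.799. Then 9.2 x² + x − 1.851 = 0, giving x = 0.397 V (positive root), so V_SG = 1.2 V.
I_D = (V_DD − V_SG)/R = (2.65 − 1.2) / 3.47 = 0.419 mA.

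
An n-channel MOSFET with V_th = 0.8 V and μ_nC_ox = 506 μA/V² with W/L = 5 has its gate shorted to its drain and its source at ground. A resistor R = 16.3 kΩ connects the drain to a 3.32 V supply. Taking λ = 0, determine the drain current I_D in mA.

With gate tied to drain, V_GS = V_DS ≥ V_GS − V_th, so the device is in saturation.
k_n = μ_nC_ox · (W/L) = 2.53 mA/V².
KCL at the drain: ½ k_n (V_GS − V_th)² = (V_DD − V_GS)/R.
Let x = V_GS − 0.8. Then 20.6 x² + x − 2.52 = 0, giving x = 0.326 V (positive root), so V_GS = 1.13 V.
I_D = (V_DD − V_GS)/R = (3.32 − 1.13) / 16.3 = 0.135 mA.

I_D = 0.135 mA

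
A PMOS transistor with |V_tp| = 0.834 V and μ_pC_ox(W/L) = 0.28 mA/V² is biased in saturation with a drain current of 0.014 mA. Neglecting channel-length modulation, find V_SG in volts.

V_SG = 1.15 V

In saturation I_D = ½ k_p (V_SG − |V_tp|)², so V_SG − |V_tp| = √(2 I_D / k_p) = √(2 × 0.014 / 0.28) = 0.316 V.
V_SG = 0.834 + 0.316 = 1.15 V.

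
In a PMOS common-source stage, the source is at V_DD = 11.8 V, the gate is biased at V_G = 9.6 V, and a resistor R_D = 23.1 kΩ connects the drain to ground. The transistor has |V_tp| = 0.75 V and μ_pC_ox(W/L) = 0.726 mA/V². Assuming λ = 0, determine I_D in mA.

V_SG = V_DD − V_G = 11.8 − 9.6 = 2.2 V, so V_ov = 2.2 − 0.75 = 1.45 V.
Assume saturation: I_D = ½ k_p V_ov² = 0.5 × 0.726 × 1.45² = 0.763 mA, giving V_SD = V_DD − I_D R_D = 11.8 − 0.763 × 23.1 = -5.83 V.
But -5.83 V < V_ov = 1.45 V, so the device is actually in triode.
In triode I_D = k_p[V_ov V_SD − ½ V_SD²] and I_D = (V_DD − V_SD)/R_D. Equating: 8.39 V_SD² − 25.32 V_SD + 11.8 = 0, giving V_SD = 0.576 V (the root below V_ov).
I_D = (11.8 − 0.576) / 23.1 = 0.486 mA.

I_D = 0.486 mA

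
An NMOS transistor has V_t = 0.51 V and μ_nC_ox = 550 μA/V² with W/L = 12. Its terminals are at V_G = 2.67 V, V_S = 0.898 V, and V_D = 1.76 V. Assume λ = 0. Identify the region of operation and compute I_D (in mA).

V_GS = V_G − V_S = 2.67 − 0.898 = 1.77 V; V_DS = V_D − V_S = 1.76 − 0.898 = 0.862 V.
k_n = μ_nC_ox · (W/L) = 6.6 mA/V².
V_ov = V_GS − V_t = 1.77 − 0.51 = 1.26 V.
Since V_DS = 0.862 V < V_ov = 1.26 V, the device is in the triode region.
I_D = k_n [V_ov · V_DS − ½ V_DS²] = 6.6 × [1.26 × 0.862 − 0.5 × 0.862²] = 4.73 mA.

Triode; I_D = 4.73 mA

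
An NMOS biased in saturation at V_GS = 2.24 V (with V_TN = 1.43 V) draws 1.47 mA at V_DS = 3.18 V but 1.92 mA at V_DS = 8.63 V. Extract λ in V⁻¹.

With V_GS fixed, I_D ∝ (1 + λ V_DS) in saturation, so I_D2/I_D1 = (1 + λ V_DS2)/(1 + λ V_DS1).
1.92/1.47 = 1.306 = (1 + 8.63 λ)/(1 + 3.18 λ).
Solving: λ (I_D1 V_DS2 − I_D2 V_DS1) = I_D2 − I_D1, so λ = (1.92 − 1.47) / (1.47 × 8.63 − 1.92 × 3.18) = 0.45 / 6.58 = 0.0684 V⁻¹.

λ = 0.0684 V⁻¹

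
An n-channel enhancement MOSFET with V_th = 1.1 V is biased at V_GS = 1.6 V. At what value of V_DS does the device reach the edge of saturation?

The boundary between triode and saturation is V_DS = V_GS − V_th = V_ov.
V_ov = 1.6 − 1.1 = 0.5 V.

V_DS,sat = 0.500 V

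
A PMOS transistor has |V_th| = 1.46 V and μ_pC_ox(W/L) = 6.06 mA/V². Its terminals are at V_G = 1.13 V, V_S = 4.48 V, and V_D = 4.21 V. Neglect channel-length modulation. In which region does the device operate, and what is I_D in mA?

V_SG = V_S − V_G = 4.48 − 1.13 = 3.35 V; V_SD = V_S − V_D = 4.48 − 4.21 = 0.27 V.
V_ov = V_SG − |V_th| = 3.35 − 1.46 = 1.89 V.
Since V_SD = 0.27 V < V_ov = 1.89 V, the device is in the triode region.
I_D = k_p [V_ov · V_SD − ½ V_SD²] = 6.06 × [1.89 × 0.27 − 0.5 × 0.27²] = 2.87 mA.

Triode; I_D = 2.87 mA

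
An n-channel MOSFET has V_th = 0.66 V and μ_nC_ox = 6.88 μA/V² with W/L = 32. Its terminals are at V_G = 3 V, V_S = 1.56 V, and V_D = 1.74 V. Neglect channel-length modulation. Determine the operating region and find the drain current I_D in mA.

Triode; I_D = 0.0273 mA

V_GS = V_G − V_S = 3 − 1.56 = 1.44 V; V_DS = V_D − V_S = 1.74 − 1.56 = 0.18 V.
k_n = μ_nC_ox · (W/L) = 0.2202 mA/V².
V_ov = V_GS − V_th = 1.44 − 0.66 = 0.78 V.
Since V_DS = 0.18 V < V_ov = 0.78 V, the device is in the triode region.
I_D = k_n [V_ov · V_DS − ½ V_DS²] = 0.2202 × [0.78 × 0.18 − 0.5 × 0.18²] = 0.0273 mA.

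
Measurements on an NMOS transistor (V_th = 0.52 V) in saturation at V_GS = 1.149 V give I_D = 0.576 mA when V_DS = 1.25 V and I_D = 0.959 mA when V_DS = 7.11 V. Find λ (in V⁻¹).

λ = 0.132 V⁻¹

With V_GS fixed, I_D ∝ (1 + λ V_DS) in saturation, so I_D2/I_D1 = (1 + λ V_DS2)/(1 + λ V_DS1).
0.959/0.576 = 1.665 = (1 + 7.11 λ)/(1 + 1.25 λ).
Solving: λ (I_D1 V_DS2 − I_D2 V_DS1) = I_D2 − I_D1, so λ = (0.959 − 0.576) / (0.576 × 7.11 − 0.959 × 1.25) = 0.383 / 2.9 = 0.132 V⁻¹.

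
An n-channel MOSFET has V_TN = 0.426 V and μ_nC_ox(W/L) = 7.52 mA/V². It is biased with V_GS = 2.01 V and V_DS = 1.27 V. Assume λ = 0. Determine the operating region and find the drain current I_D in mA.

Triode; I_D = 9.06 mA

V_ov = V_GS − V_TN = 2.01 − 0.426 = 1.58 V.
Since V_DS = 1.27 V < V_ov = 1.58 V, the device is in the triode region.
I_D = k_n [V_ov · V_DS − ½ V_DS²] = 7.52 × [1.58 × 1.27 − 0.5 × 1.27²] = 9.06 mA.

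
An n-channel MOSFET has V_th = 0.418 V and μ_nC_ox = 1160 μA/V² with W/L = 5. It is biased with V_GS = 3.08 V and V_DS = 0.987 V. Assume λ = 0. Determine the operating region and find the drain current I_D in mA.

k_n = μ_nC_ox · (W/L) = 5.8 mA/V².
V_ov = V_GS − V_th = 3.08 − 0.418 = 2.66 V.
Since V_DS = 0.987 V < V_ov = 2.66 V, the device is in the triode region.
I_D = k_n [V_ov · V_DS − ½ V_DS²] = 5.8 × [2.66 × 0.987 − 0.5 × 0.987²] = 12.4 mA.

Triode; I_D = 12.4 mA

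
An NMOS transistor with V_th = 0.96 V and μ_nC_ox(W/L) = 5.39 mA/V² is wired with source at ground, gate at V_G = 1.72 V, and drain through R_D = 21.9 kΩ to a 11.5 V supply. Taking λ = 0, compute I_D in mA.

V_GS = V_G = 1.72 V, so V_ov = 1.72 − 0.96 = 0.76 V.
Assume saturation: I_D = ½ k_n V_ov² = 0.5 × 5.39 × 0.76² = 1.56 mA, giving V_DS = V_DD − I_D R_D = 11.5 − 1.56 × 21.9 = -22.6 V.
But -22.6 V < V_ov = 0.76 V, so the device is actually in triode.
In triode I_D = k_n[V_ov V_DS − ½ V_DS²] and I_D = (V_DD − V_DS)/R_D. Equating: 59 V_DS² − 90.71 V_DS + 11.5 = 0, giving V_DS = 0.139 V (the root below V_ov).
I_D = (11.5 − 0.139) / 21.9 = 0.519 mA.

I_D = 0.519 mA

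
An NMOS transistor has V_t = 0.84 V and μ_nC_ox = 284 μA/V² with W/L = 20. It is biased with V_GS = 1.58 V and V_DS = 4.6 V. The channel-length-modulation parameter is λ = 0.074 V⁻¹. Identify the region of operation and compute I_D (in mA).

Saturation; I_D = 2.08 mA

k_n = μ_nC_ox · (W/L) = 5.68 mA/V².
V_ov = V_GS − V_t = 1.58 − 0.84 = 0.74 V.
Since V_DS = 4.6 V ≥ V_ov = 0.74 V, the device is in saturation.
I_D = ½ k_n V_ov² (1 + λ V_DS) = 0.5 × 5.68 × 0.74² × (1 + 0.074 × 4.6) = 2.08 mA.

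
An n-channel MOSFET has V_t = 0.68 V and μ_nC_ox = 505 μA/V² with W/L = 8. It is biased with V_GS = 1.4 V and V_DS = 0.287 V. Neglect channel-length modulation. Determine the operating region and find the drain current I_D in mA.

k_n = μ_nC_ox · (W/L) = 4.04 mA/V².
V_ov = V_GS − V_t = 1.4 − 0.68 = 0.72 V.
Since V_DS = 0.287 V < V_ov = 0.72 V, the device is in the triode region.
I_D = k_n [V_ov · V_DS − ½ V_DS²] = 4.04 × [0.72 × 0.287 − 0.5 × 0.287²] = 0.668 mA.

Triode; I_D = 0.668 mA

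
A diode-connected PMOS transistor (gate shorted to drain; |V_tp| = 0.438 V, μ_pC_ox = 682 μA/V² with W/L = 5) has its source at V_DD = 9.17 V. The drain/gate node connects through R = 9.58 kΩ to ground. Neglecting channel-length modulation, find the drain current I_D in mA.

I_D = 0.838 mA

With gate tied to drain, V_SG = V_SD ≥ V_SG − |V_tp|, so the device is in saturation.
k_p = μ_pC_ox · (W/L) = 3.41 mA/V².
KCL at the drain: ½ k_p (V_SG − |V_tp|)² = (V_DD − V_SG)/R.
Let x = V_SG − 0.438. Then 16.3 x² + x − 8.732 = 0, giving x = 0.701 V (positive root), so V_SG = 1.14 V.
I_D = (V_DD − V_SG)/R = (9.17 − 1.14) / 9.58 = 0.838 mA.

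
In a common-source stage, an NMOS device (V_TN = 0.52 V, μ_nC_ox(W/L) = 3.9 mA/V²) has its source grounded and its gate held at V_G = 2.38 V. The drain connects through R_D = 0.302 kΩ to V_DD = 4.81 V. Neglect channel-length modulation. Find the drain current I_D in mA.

V_GS = V_G = 2.38 V, so V_ov = 2.38 − 0.52 = 1.86 V.
Assume saturation: I_D = ½ k_n V_ov² = 0.5 × 3.9 × 1.86² = 6.75 mA, giving V_DS = V_DD − I_D R_D = 4.81 − 6.75 × 0.302 = 2.77 V.
V_DS = 2.77 V ≥ V_ov = 1.86 V, confirming saturation.

I_D = 6.75 mA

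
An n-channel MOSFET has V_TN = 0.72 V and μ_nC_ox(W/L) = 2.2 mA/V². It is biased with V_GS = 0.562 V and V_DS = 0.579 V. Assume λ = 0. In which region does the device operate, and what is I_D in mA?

Cutoff; I_D = 0 mA

V_GS = 0.562 V < V_TN = 0.72 V, so the transistor is in cutoff.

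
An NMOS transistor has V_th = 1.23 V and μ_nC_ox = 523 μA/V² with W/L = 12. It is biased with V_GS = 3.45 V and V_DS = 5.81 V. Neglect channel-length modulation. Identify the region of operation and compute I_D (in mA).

k_n = μ_nC_ox · (W/L) = 6.276 mA/V².
V_ov = V_GS − V_th = 3.45 − 1.23 = 2.22 V.
Since V_DS = 5.81 V ≥ V_ov = 2.22 V, the device is in saturation.
I_D = ½ k_n V_ov² = 0.5 × 6.276 × 2.22² = 15.5 mA.

Saturation; I_D = 15.5 mA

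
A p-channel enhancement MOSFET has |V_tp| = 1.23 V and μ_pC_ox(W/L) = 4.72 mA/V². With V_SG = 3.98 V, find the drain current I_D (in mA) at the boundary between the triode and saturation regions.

At the boundary V_SD = V_ov = V_SG − |V_tp| = 3.98 − 1.23 = 2.75 V.
I_D = ½ k_p V_ov² = 0.5 × 4.72 × 2.75² = 17.8 mA.

I_D = 17.8 mA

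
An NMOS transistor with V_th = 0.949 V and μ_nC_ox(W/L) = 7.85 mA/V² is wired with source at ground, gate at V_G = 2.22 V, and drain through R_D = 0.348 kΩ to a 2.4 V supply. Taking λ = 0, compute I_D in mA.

I_D = 4.95 mA

V_GS = V_G = 2.22 V, so V_ov = 2.22 − 0.949 = 1.27 V.
Assume saturation: I_D = ½ k_n V_ov² = 0.5 × 7.85 × 1.27² = 6.34 mA, giving V_DS = V_DD − I_D R_D = 2.4 − 6.34 × 0.348 = 0.193 V.
But 0.193 V < V_ov = 1.27 V, so the device is actually in triode.
In triode I_D = k_n[V_ov V_DS − ½ V_DS²] and I_D = (V_DD − V_DS)/R_D. Equating: 1.37 V_DS² − 4.472 V_DS + 2.4 = 0, giving V_DS = 0.676 V (the root below V_ov).
I_D = (2.4 − 0.676) / 0.348 = 4.95 mA.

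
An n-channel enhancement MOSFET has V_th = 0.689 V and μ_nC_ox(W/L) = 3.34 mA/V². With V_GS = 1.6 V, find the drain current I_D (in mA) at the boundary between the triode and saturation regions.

At the boundary V_DS = V_ov = V_GS − V_th = 1.6 − 0.689 = 0.911 V.
I_D = ½ k_n V_ov² = 0.5 × 3.34 × 0.911² = 1.39 mA.

I_D = 1.39 mA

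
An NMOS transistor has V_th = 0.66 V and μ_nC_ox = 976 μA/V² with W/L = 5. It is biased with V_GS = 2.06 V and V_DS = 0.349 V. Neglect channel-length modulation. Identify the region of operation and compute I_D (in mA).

Triode; I_D = 2.09 mA

k_n = μ_nC_ox · (W/L) = 4.88 mA/V².
V_ov = V_GS − V_th = 2.06 − 0.66 = 1.4 V.
Since V_DS = 0.349 V < V_ov = 1.4 V, the device is in the triode region.
I_D = k_n [V_ov · V_DS − ½ V_DS²] = 4.88 × [1.4 × 0.349 − 0.5 × 0.349²] = 2.09 mA.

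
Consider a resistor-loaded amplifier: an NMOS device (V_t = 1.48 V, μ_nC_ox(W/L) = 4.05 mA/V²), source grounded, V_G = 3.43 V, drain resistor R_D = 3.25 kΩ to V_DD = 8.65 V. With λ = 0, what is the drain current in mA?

I_D = 2.55 mA

V_GS = V_G = 3.43 V, so V_ov = 3.43 − 1.48 = 1.95 V.
Assume saturation: I_D = ½ k_n V_ov² = 0.5 × 4.05 × 1.95² = 7.7 mA, giving V_DS = V_DD − I_D R_D = 8.65 − 7.7 × 3.25 = -16.4 V.
But -16.4 V < V_ov = 1.95 V, so the device is actually in triode.
In triode I_D = k_n[V_ov V_DS − ½ V_DS²] and I_D = (V_DD − V_DS)/R_D. Equating: 6.58 V_DS² − 26.67 V_DS + 8.65 = 0, giving V_DS = 0.356 V (the root below V_ov).
I_D = (8.65 − 0.356) / 3.25 = 2.55 mA.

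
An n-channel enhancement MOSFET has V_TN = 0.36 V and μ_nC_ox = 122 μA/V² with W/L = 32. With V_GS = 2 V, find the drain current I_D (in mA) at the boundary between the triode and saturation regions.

I_D = 5.25 mA

At the boundary V_DS = V_ov = V_GS − V_TN = 2 − 0.36 = 1.64 V.
k_n = μ_nC_ox · (W/L) = 3.904 mA/V².
I_D = ½ k_n V_ov² = 0.5 × 3.904 × 1.64² = 5.25 mA.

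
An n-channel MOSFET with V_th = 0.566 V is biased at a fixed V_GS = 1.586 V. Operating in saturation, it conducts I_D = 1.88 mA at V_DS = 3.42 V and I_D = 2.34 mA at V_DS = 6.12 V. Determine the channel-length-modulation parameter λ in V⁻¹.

With V_GS fixed, I_D ∝ (1 + λ V_DS) in saturation, so I_D2/I_D1 = (1 + λ V_DS2)/(1 + λ V_DS1).
2.34/1.88 = 1.245 = (1 + 6.12 λ)/(1 + 3.42 λ).
Solving: λ (I_D1 V_DS2 − I_D2 V_DS1) = I_D2 − I_D1, so λ = (2.34 − 1.88) / (1.88 × 6.12 − 2.34 × 3.42) = 0.46 / 3.5 = 0.131 V⁻¹.

λ = 0.131 V⁻¹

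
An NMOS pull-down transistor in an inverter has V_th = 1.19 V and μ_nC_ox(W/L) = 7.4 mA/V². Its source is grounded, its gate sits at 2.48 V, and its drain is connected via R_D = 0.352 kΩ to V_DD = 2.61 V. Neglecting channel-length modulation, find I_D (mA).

I_D = 5.20 mA

V_GS = V_G = 2.48 V, so V_ov = 2.48 − 1.19 = 1.29 V.
Assume saturation: I_D = ½ k_n V_ov² = 0.5 × 7.4 × 1.29² = 6.16 mA, giving V_DS = V_DD − I_D R_D = 2.61 − 6.16 × 0.352 = 0.443 V.
But 0.443 V < V_ov = 1.29 V, so the device is actually in triode.
In triode I_D = k_n[V_ov V_DS − ½ V_DS²] and I_D = (V_DD − V_DS)/R_D. Equating: 1.3 V_DS² − 4.36 V_DS + 2.61 = 0, giving V_DS = 0.781 V (the root below V_ov).
I_D = (2.61 − 0.781) / 0.352 = 5.2 mA.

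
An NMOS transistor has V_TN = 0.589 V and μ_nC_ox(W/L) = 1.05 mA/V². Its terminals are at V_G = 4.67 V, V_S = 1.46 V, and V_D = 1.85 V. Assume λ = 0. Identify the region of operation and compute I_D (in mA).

Triode; I_D = 0.993 mA

V_GS = V_G − V_S = 4.67 − 1.46 = 3.21 V; V_DS = V_D − V_S = 1.85 − 1.46 = 0.39 V.
V_ov = V_GS − V_TN = 3.21 − 0.589 = 2.62 V.
Since V_DS = 0.39 V < V_ov = 2.62 V, the device is in the triode region.
I_D = k_n [V_ov · V_DS − ½ V_DS²] = 1.05 × [2.62 × 0.39 − 0.5 × 0.39²] = 0.993 mA.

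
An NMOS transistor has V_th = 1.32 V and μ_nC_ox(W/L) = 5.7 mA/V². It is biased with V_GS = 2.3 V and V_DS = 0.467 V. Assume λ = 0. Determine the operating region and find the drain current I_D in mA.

Triode; I_D = 1.99 mA

V_ov = V_GS − V_th = 2.3 − 1.32 = 0.98 V.
Since V_DS = 0.467 V < V_ov = 0.98 V, the device is in the triode region.
I_D = k_n [V_ov · V_DS − ½ V_DS²] = 5.7 × [0.98 × 0.467 − 0.5 × 0.467²] = 1.99 mA.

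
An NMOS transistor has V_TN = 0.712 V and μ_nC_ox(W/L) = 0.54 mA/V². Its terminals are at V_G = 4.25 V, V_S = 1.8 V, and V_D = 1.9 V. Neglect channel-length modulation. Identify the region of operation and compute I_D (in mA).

Triode; I_D = 0.0912 mA

V_GS = V_G − V_S = 4.25 − 1.8 = 2.45 V; V_DS = V_D − V_S = 1.9 − 1.8 = 0.1 V.
V_ov = V_GS − V_TN = 2.45 − 0.712 = 1.74 V.
Since V_DS = 0.1 V < V_ov = 1.74 V, the device is in the triode region.
I_D = k_n [V_ov · V_DS − ½ V_DS²] = 0.54 × [1.74 × 0.1 − 0.5 × 0.1²] = 0.0912 mA.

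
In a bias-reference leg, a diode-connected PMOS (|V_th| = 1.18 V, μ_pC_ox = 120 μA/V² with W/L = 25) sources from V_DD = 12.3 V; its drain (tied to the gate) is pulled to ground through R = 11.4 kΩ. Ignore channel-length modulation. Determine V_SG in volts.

With gate tied to drain, V_SG = V_SD ≥ V_SG − |V_th|, so the device is in saturation.
k_p = μ_pC_ox · (W/L) = 3 mA/V².
KCL at the drain: ½ k_p (V_SG − |V_th|)² = (V_DD − V_SG)/R.
Let x = V_SG − 1.18. Then 17.1 x² + x − 11.12 = 0, giving x = 0.778 V (positive root), so V_SG = 1.96 V.
I_D = (V_DD − V_SG)/R = (12.3 − 1.96) / 11.4 = 0.907 mA.

V_SG = 1.96 V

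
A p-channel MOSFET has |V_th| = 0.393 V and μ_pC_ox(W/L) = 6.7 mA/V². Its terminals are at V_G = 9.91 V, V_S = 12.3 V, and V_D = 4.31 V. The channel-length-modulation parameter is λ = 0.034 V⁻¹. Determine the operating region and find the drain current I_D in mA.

V_SG = V_S − V_G = 12.3 − 9.91 = 2.39 V; V_SD = V_S − V_D = 12.3 − 4.31 = 7.99 V.
V_ov = V_SG − |V_th| = 2.39 − 0.393 = 2 V.
Since V_SD = 7.99 V ≥ V_ov = 2 V, the device is in saturation.
I_D = ½ k_p V_ov² (1 + λ V_SD) = 0.5 × 6.7 × 2² × (1 + 0.034 × 7.99) = 17 mA.

Saturation; I_D = 17.0 mA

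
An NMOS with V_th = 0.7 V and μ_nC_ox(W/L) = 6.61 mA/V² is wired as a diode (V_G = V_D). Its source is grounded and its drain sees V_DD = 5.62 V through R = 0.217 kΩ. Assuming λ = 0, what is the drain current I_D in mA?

I_D = 13.4 mA

With gate tied to drain, V_GS = V_DS ≥ V_GS − V_th, so the device is in saturation.
KCL at the drain: ½ k_n (V_GS − V_th)² = (V_DD − V_GS)/R.
Let x = V_GS − 0.7. Then 0.717 x² + x − 4.92 = 0, giving x = 2.01 V (positive root), so V_GS = 2.71 V.
I_D = (V_DD − V_GS)/R = (5.62 − 2.71) / 0.217 = 13.4 mA.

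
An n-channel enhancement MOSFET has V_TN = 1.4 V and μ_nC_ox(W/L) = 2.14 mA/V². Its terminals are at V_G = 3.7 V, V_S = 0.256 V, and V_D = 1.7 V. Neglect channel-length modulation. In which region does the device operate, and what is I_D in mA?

Triode; I_D = 4.09 mA

V_GS = V_G − V_S = 3.7 − 0.256 = 3.44 V; V_DS = V_D − V_S = 1.7 − 0.256 = 1.44 V.
V_ov = V_GS − V_TN = 3.44 − 1.4 = 2.04 V.
Since V_DS = 1.44 V < V_ov = 2.04 V, the device is in the triode region.
I_D = k_n [V_ov · V_DS − ½ V_DS²] = 2.14 × [2.04 × 1.44 − 0.5 × 1.44²] = 4.09 mA.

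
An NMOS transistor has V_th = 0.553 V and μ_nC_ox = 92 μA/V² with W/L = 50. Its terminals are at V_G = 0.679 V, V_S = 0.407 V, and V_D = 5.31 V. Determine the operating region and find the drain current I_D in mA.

Cutoff; I_D = 0 mA

V_GS = V_G − V_S = 0.679 − 0.407 = 0.272 V; V_DS = V_D − V_S = 5.31 − 0.407 = 4.9 V.
V_GS = 0.272 V < V_th = 0.553 V, so the transistor is in cutoff.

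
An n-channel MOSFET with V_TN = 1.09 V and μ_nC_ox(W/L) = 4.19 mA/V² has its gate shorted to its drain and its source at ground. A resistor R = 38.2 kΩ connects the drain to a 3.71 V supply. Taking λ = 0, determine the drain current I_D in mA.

I_D = 0.0640 mA

With gate tied to drain, V_GS = V_DS ≥ V_GS − V_TN, so the device is in saturation.
KCL at the drain: ½ k_n (V_GS − V_TN)² = (V_DD − V_GS)/R.
Let x = V_GS − 1.09. Then 80 x² + x − 2.62 = 0, giving x = 0.175 V (positive root), so V_GS = 1.26 V.
I_D = (V_DD − V_GS)/R = (3.71 − 1.26) / 38.2 = 0.064 mA.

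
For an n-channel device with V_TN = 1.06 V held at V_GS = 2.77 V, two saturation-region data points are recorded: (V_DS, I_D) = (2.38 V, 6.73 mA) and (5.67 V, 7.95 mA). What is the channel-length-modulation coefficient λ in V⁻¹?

With V_GS fixed, I_D ∝ (1 + λ V_DS) in saturation, so I_D2/I_D1 = (1 + λ V_DS2)/(1 + λ V_DS1).
7.95/6.73 = 1.181 = (1 + 5.67 λ)/(1 + 2.38 λ).
Solving: λ (I_D1 V_DS2 − I_D2 V_DS1) = I_D2 − I_D1, so λ = (7.95 − 6.73) / (6.73 × 5.67 − 7.95 × 2.38) = 1.22 / 19.2 = 0.0634 V⁻¹.

λ = 0.0634 V⁻¹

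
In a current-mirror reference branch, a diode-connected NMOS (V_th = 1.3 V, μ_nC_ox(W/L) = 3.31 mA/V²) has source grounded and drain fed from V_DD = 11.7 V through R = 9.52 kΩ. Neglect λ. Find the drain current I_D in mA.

I_D = 1.01 mA

With gate tied to drain, V_GS = V_DS ≥ V_GS − V_th, so the device is in saturation.
KCL at the drain: ½ k_n (V_GS − V_th)² = (V_DD − V_GS)/R.
Let x = V_GS − 1.3. Then 15.8 x² + x − 10.4 = 0, giving x = 0.781 V (positive root), so V_GS = 2.08 V.
I_D = (V_DD − V_GS)/R = (11.7 − 2.08) / 9.52 = 1.01 mA.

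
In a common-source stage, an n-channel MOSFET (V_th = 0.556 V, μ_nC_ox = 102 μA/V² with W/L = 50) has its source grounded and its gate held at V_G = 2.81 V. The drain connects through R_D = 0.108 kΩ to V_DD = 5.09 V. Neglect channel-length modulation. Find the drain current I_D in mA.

V_GS = V_G = 2.81 V, so V_ov = 2.81 − 0.556 = 2.25 V.
k_n = μ_nC_ox · (W/L) = 5.1 mA/V².
Assume saturation: I_D = ½ k_n V_ov² = 0.5 × 5.1 × 2.25² = 13 mA, giving V_DS = V_DD − I_D R_D = 5.09 − 13 × 0.108 = 3.69 V.
V_DS = 3.69 V ≥ V_ov = 2.25 V, confirming saturation.

I_D = 13.0 mA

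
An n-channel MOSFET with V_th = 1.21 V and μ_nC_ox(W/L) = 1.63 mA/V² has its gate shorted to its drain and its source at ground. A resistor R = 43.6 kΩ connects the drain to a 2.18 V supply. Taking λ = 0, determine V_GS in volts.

V_GS = 1.36 V

With gate tied to drain, V_GS = V_DS ≥ V_GS − V_th, so the device is in saturation.
KCL at the drain: ½ k_n (V_GS − V_th)² = (V_DD − V_GS)/R.
Let x = V_GS − 1.21. Then 35.5 x² + x − 0.97 = 0, giving x = 0.152 V (positive root), so V_GS = 1.36 V.
I_D = (V_DD − V_GS)/R = (2.18 − 1.36) / 43.6 = 0.0188 mA.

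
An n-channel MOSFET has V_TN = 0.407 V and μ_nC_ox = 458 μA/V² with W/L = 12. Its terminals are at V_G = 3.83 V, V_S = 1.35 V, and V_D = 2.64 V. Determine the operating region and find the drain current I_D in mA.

V_GS = V_G − V_S = 3.83 − 1.35 = 2.48 V; V_DS = V_D − V_S = 2.64 − 1.35 = 1.29 V.
k_n = μ_nC_ox · (W/L) = 5.496 mA/V².
V_ov = V_GS − V_TN = 2.48 − 0.407 = 2.07 V.
Since V_DS = 1.29 V < V_ov = 2.07 V, the device is in the triode region.
I_D = k_n [V_ov · V_DS − ½ V_DS²] = 5.496 × [2.07 × 1.29 − 0.5 × 1.29²] = 10.1 mA.

Triode; I_D = 10.1 mA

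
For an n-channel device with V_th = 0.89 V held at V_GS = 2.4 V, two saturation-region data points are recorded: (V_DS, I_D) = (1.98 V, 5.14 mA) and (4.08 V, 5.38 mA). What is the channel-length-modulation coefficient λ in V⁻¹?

λ = 0.0233 V⁻¹

With V_GS fixed, I_D ∝ (1 + λ V_DS) in saturation, so I_D2/I_D1 = (1 + λ V_DS2)/(1 + λ V_DS1).
5.38/5.14 = 1.047 = (1 + 4.08 λ)/(1 + 1.98 λ).
Solving: λ (I_D1 V_DS2 − I_D2 V_DS1) = I_D2 − I_D1, so λ = (5.38 − 5.14) / (5.14 × 4.08 − 5.38 × 1.98) = 0.24 / 10.3 = 0.0233 V⁻¹.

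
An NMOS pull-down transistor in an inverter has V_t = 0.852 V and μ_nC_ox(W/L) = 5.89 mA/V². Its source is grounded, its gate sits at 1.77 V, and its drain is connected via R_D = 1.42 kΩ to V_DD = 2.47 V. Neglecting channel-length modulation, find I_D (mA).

V_GS = V_G = 1.77 V, so V_ov = 1.77 − 0.852 = 0.918 V.
Assume saturation: I_D = ½ k_n V_ov² = 0.5 × 5.89 × 0.918² = 2.48 mA, giving V_DS = V_DD − I_D R_D = 2.47 − 2.48 × 1.42 = -1.05 V.
But -1.05 V < V_ov = 0.918 V, so the device is actually in triode.
In triode I_D = k_n[V_ov V_DS − ½ V_DS²] and I_D = (V_DD − V_DS)/R_D. Equating: 4.18 V_DS² − 8.678 V_DS + 2.47 = 0, giving V_DS = 0.341 V (the root below V_ov).
I_D = (2.47 − 0.341) / 1.42 = 1.5 mA.

I_D = 1.50 mA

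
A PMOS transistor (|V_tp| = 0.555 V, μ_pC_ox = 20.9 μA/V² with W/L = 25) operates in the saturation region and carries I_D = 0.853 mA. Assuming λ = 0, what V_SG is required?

V_SG = 2.36 V

k_p = μ_pC_ox · (W/L) = 0.5225 mA/V².
In saturation I_D = ½ k_p (V_SG − |V_tp|)², so V_SG − |V_tp| = √(2 I_D / k_p) = √(2 × 0.853 / 0.5225) = 1.81 V.
V_SG = 0.555 + 1.81 = 2.36 V.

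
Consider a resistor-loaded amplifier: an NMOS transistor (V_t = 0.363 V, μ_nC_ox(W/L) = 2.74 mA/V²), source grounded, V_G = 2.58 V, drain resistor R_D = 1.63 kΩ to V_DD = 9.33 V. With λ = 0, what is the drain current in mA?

I_D = 5.04 mA

V_GS = V_G = 2.58 V, so V_ov = 2.58 − 0.363 = 2.22 V.
Assume saturation: I_D = ½ k_n V_ov² = 0.5 × 2.74 × 2.22² = 6.73 mA, giving V_DS = V_DD − I_D R_D = 9.33 − 6.73 × 1.63 = -1.65 V.
But -1.65 V < V_ov = 2.22 V, so the device is actually in triode.
In triode I_D = k_n[V_ov V_DS − ½ V_DS²] and I_D = (V_DD − V_DS)/R_D. Equating: 2.23 V_DS² − 10.9 V_DS + 9.33 = 0, giving V_DS = 1.11 V (the root below V_ov).
I_D = (9.33 − 1.11) / 1.63 = 5.04 mA.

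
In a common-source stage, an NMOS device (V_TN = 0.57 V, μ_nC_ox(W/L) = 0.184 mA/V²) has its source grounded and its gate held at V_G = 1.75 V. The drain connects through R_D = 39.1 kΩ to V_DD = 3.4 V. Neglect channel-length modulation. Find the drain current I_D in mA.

I_D = 0.0760 mA

V_GS = V_G = 1.75 V, so V_ov = 1.75 − 0.57 = 1.18 V.
Assume saturation: I_D = ½ k_n V_ov² = 0.5 × 0.184 × 1.18² = 0.128 mA, giving V_DS = V_DD − I_D R_D = 3.4 − 0.128 × 39.1 = -1.61 V.
But -1.61 V < V_ov = 1.18 V, so the device is actually in triode.
In triode I_D = k_n[V_ov V_DS − ½ V_DS²] and I_D = (V_DD − V_DS)/R_D. Equating: 3.6 V_DS² − 9.489 V_DS + 3.4 = 0, giving V_DS = 0.428 V (the root below V_ov).
I_D = (3.4 − 0.428) / 39.1 = 0.076 mA.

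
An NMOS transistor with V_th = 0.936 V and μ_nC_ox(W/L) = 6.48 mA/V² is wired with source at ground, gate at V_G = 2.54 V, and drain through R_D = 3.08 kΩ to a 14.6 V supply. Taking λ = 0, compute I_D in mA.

V_GS = V_G = 2.54 V, so V_ov = 2.54 − 0.936 = 1.6 V.
Assume saturation: I_D = ½ k_n V_ov² = 0.5 × 6.48 × 1.6² = 8.34 mA, giving V_DS = V_DD − I_D R_D = 14.6 − 8.34 × 3.08 = -11.1 V.
But -11.1 V < V_ov = 1.6 V, so the device is actually in triode.
In triode I_D = k_n[V_ov V_DS − ½ V_DS²] and I_D = (V_DD − V_DS)/R_D. Equating: 9.98 V_DS² − 33.01 V_DS + 14.6 = 0, giving V_DS = 0.526 V (the root below V_ov).
I_D = (14.6 − 0.526) / 3.08 = 4.57 mA.

I_D = 4.57 mA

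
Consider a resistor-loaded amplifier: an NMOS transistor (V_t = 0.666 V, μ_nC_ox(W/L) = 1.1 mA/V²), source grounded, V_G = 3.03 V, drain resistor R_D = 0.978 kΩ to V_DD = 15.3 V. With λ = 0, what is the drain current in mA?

V_GS = V_G = 3.03 V, so V_ov = 3.03 − 0.666 = 2.36 V.
Assume saturation: I_D = ½ k_n V_ov² = 0.5 × 1.1 × 2.36² = 3.07 mA, giving V_DS = V_DD − I_D R_D = 15.3 − 3.07 × 0.978 = 12.3 V.
V_DS = 12.3 V ≥ V_ov = 2.36 V, confirming saturation.

I_D = 3.07 mA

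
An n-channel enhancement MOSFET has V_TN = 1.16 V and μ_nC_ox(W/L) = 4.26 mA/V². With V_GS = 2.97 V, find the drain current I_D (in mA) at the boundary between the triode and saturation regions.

I_D = 6.98 mA

At the boundary V_DS = V_ov = V_GS − V_TN = 2.97 − 1.16 = 1.81 V.
I_D = ½ k_n V_ov² = 0.5 × 4.26 × 1.81² = 6.98 mA.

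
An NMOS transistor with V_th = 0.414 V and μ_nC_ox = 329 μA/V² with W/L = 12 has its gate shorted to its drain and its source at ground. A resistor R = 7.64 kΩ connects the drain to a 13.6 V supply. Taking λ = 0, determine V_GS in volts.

V_GS = 1.32 V

With gate tied to drain, V_GS = V_DS ≥ V_GS − V_th, so the device is in saturation.
k_n = μ_nC_ox · (W/L) = 3.948 mA/V².
KCL at the drain: ½ k_n (V_GS − V_th)² = (V_DD − V_GS)/R.
Let x = V_GS − 0.414. Then 15.1 x² + x − 13.19 = 0, giving x = 0.902 V (positive root), so V_GS = 1.32 V.
I_D = (V_DD − V_GS)/R = (13.6 − 1.32) / 7.64 = 1.61 mA.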